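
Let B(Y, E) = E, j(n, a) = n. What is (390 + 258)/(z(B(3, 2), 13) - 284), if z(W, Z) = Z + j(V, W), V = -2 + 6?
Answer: -216/89 ≈ -2.4270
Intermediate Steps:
V = 4
z(W, Z) = 4 + Z (z(W, Z) = Z + 4 = 4 + Z)
(390 + 258)/(z(B(3, 2), 13) - 284) = (390 + 258)/((4 + 13) - 284) = 648/(17 - 284) = 648/(-267) = 648*(-1/267) = -216/89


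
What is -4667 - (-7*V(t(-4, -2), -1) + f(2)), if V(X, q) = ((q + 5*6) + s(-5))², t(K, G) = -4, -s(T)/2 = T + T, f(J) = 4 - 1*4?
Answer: 12140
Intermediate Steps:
f(J) = 0 (f(J) = 4 - 4 = 0)
s(T) = -4*T (s(T) = -2*(T + T) = -4*T)
V(X, q) = (50 + q)² (V(X, q) = ((q + 5*6) - 4*(-5))² = ((q + 30) + 20)² = ((30 + q) + 20)² = (50 + q)²)
-4667 - (-7*V(t(-4, -2), -1) + f(2)) = -4667 - (-7*(50 - 1)² + 0) = -4667 - (-7*49² + 0) = -4667 - (-7*2401 + 0) = -4667 - (-16807 + 0) = -4667 - 1*(-16807) = -4667 + 16807 = 12140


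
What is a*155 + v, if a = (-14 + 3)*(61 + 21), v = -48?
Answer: -139858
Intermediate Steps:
a = -902 (a = -11*82 = -902)
a*155 + v = -902*155 - 48 = -139810 - 48 = -139858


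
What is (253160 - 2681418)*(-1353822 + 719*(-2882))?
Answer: 8319163342840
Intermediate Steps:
(253160 - 2681418)*(-1353822 + 719*(-2882)) = -2428258*(-1353822 - 2072158) = -2428258*(-3425980) = 8319163342840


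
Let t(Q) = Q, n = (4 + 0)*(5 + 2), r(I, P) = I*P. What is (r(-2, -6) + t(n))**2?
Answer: 1600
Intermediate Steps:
n = 28 (n = 4*7 = 28)
(r(-2, -6) + t(n))**2 = (-2*(-6) + 28)**2 = (12 + 28)**2 = 40**2 = 1600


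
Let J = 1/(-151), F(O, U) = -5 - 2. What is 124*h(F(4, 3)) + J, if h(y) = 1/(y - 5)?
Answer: -4684/453 ≈ -10.340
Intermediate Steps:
F(O, U) = -7
h(y) = 1/(-5 + y)
J = -1/151 ≈ -0.0066225
124*h(F(4, 3)) + J = 124/(-5 - 7) - 1/151 = 124/(-12) - 1/151 = 124*(-1/12) - 1/151 = -31/3 - 1/151 = -4684/453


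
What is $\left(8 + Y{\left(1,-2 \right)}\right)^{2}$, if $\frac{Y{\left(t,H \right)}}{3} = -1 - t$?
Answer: $4$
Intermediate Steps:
$Y{\left(t,H \right)} = -3 - 3 t$ ($Y{\left(t,H \right)} = 3 \left(-1 - t\right) = -3 - 3 t$)
$\left(8 + Y{\left(1,-2 \right)}\right)^{2} = \left(8 - 6\right)^{2} = 2^{2} = 4$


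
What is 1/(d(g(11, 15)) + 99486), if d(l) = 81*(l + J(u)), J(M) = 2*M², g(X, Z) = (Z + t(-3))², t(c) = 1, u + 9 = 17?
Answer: 1/130590 ≈ 7.6576e-6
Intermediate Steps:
u = 8 (u = -9 + 17 = 8)
g(X, Z) = (1 + Z)² (g(X, Z) = (Z + 1)² = (1 + Z)²)
d(l) = 10368 + 81*l (d(l) = 81*(l + 2*8²) = 81*(l + 2*64) = 81*(l + 128) = 81*(128 + l) = 10368 + 81*l)
1/(d(g(11, 15)) + 99486) = 1/((10368 + 81*(1 + 15)²) + 99486) = 1/((10368 + 81*16²) + 99486) = 1/((10368 + 81*256) + 99486) = 1/((10368 + 20736) + 99486) = 1/(31104 + 99486) = 1/130590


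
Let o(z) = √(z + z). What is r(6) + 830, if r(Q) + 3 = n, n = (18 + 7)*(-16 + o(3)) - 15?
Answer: 412 + 25*√6 ≈ 473.24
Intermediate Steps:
o(z) = √2*√z (o(z) = √(2*z) = √2*√z)
n = -415 + 25*√6 (n = (18 + 7)*(-16 + √2*√3) - 15 = 25*(-16 + √6) - 15 = (-400 + 25*√6) - 15 = -415 + 25*√6 ≈ -353.76)
r(Q) = -418 + 25*√6 (r(Q) = -3 + (-415 + 25*√6) = -418 + 25*√6)
r(6) + 830 = (-418 + 25*√6) + 830 = 412 + 25*√6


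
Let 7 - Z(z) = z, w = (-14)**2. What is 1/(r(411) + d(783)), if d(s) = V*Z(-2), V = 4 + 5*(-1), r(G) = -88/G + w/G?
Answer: -137/1197 ≈ -0.11445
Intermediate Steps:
w = 196
Z(z) = 7 - z
r(G) = 108/G (r(G) = -88/G + 196/G = 108/G)
V = -1 (V = 4 - 5 = -1)
d(s) = -9 (d(s) = -(7 - 1*(-2)) = -(7 + 2) = -1*9 = -9)
1/(r(411) + d(783)) = 1/(108/411 - 9) = 1/(108*(1/411) - 9) = 1/(36/137 - 9) = 1/(-1197/137) = -137/1197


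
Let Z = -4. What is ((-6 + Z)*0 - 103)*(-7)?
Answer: 721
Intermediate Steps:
((-6 + Z)*0 - 103)*(-7) = ((-6 - 4)*0 - 103)*(-7) = (-10*0 - 103)*(-7) = (0 - 103)*(-7) = -103*(-7) = 721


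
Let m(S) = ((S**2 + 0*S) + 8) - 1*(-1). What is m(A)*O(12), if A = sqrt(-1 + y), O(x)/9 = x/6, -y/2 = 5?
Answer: -36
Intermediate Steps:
y = -10 (y = -2*5 = -10)
O(x) = 3*x/2 (O(x) = 9*(x/6) = 3*x/2)
A = I*sqrt(11) (A = sqrt(-1 - 10) = sqrt(-11) = I*sqrt(11) ≈ 3.3166*I)
m(S) = 9 + S**2 (m(S) = ((S**2 + 0) + 8) + 1 = (S**2 + 8) + 1 = (8 + S**2) + 1 = 9 + S**2)
m(A)*O(12) = (9 + (I*sqrt(11))**2)*((3/2)*12) = (9 - 11)*18 = -2*18 = -36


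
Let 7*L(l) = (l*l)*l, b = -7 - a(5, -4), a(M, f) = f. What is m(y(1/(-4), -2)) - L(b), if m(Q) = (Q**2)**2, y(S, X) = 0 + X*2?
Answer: 1819/7 ≈ 259.86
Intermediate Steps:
y(S, X) = 2*X (y(S, X) = 0 + 2*X = 2*X)
b = -3 (b = -7 - 1*(-4) = -7 + 4 = -3)
L(l) = l**3/7 (L(l) = ((l*l)*l)/7 = (l**2*l)/7 = l**3/7)
m(Q) = Q**4
m(y(1/(-4), -2)) - L(b) = (2*(-2))**4 - (-3)**3/7 = (-4)**4 - (-27)/7 = 256 - 1*(-27/7) = 256 + 27/7 = 1819/7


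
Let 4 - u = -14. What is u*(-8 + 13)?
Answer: 90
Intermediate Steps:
u = 18 (u = 4 - 1*(-14) = 4 + 14 = 18)
u*(-8 + 13) = 18*(-8 + 13) = 18*5 = 90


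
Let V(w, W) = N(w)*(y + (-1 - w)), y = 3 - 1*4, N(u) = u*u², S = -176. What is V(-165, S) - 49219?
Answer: -732265594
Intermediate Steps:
N(u) = u³
y = -1 (y = 3 - 4 = -1)
V(w, W) = w³*(-2 - w) (V(w, W) = w³*(-1 + (-1 - w)) = w³*(-2 - w))
V(-165, S) - 49219 = (-165)³*(-2 - 1*(-165)) - 49219 = -4492125*(-2 + 165) - 49219 = -4492125*163 - 49219 = -732216375 - 49219 = -732265594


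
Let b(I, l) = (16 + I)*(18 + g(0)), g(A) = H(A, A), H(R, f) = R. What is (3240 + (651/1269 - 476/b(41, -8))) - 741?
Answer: 60254572/24111 ≈ 2499.0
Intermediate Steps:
g(A) = A
b(I, l) = 288 + 18*I (b(I, l) = (16 + I)*(18 + 0) = (16 + I)*18 = 288 + 18*I)
(3240 + (651/1269 - 476/b(41, -8))) - 741 = (3240 + (651/1269 - 476/(288 + 18*41))) - 741 = (3240 + (651*(1/1269) - 476/(288 + 738))) - 741 = (3240 + (217/423 - 476/1026)) - 741 = (3240 + (217/423 - 476*1/1026)) - 741 = (3240 + (217/423 - 238/513)) - 741 = (3240 + 1183/24111) - 741 = 78120823/24111 - 741 = 60254572/24111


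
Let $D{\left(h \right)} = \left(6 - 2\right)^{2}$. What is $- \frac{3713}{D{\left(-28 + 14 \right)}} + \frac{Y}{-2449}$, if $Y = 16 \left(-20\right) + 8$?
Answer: $- \frac{9088145}{39184} \approx -231.94$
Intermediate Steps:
$D{\left(h \right)} = 16$ ($D{\left(h \right)} = 4^{2} = 16$)
$Y = -312$ ($Y = -320 + 8 = -312$)
$- \frac{3713}{D{\left(-28 + 14 \right)}} + \frac{Y}{-2449} = - \frac{3713}{16} - \frac{312}{-2449} = \left(-3713\right) \frac{1}{16} - - \frac{312}{2449} = - \frac{3713}{16} + \frac{312}{2449} = - \frac{9088145}{39184}$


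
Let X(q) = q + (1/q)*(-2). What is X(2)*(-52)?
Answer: -52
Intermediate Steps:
X(q) = q - 2/q
X(2)*(-52) = (2 - 2/2)*(-52) = (2 - 2*½)*(-52) = (2 - 1)*(-52) = 1*(-52) = -52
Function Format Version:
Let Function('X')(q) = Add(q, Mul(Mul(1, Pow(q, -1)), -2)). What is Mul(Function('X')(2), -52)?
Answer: -52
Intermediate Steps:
Function('X')(q) = Add(q, Mul(-2, Pow(q, -1))) (Function('X')(q) = Add(q, Mul(Pow(q, -1), -2)) = Add(q, Mul(-2, Pow(q, -1))))
Mul(Function('X')(2), -52) = Mul(Add(2, Mul(-2, Pow(2, -1))), -52) = Mul(Add(2, Mul(-2, Rational(1, 2))), -52) = Mul(Add(2, -1), -52) = Mul(1, -52) = -52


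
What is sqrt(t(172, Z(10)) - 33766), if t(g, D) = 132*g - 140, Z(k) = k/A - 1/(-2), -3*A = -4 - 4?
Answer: I*sqrt(11202) ≈ 105.84*I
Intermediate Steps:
A = 8/3 (A = -(-4 - 4)/3 = -1/3*(-8) = 8/3 ≈ 2.6667)
Z(k) = 1/2 + 3*k/8 (Z(k) = k/(8/3) - 1/(-2) = k*(3/8) - 1*(-1/2) = 3*k/8 + 1/2 = 1/2 + 3*k/8)
t(g, D) = -140 + 132*g
sqrt(t(172, Z(10)) - 33766) = sqrt((-140 + 132*172) - 33766) = sqrt((-140 + 22704) - 33766) = sqrt(22564 - 33766) = sqrt(-11202) = I*sqrt(11202)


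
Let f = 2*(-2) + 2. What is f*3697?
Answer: -7394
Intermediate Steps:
f = -2 (f = -4 + 2 = -2)
f*3697 = -2*3697 = -7394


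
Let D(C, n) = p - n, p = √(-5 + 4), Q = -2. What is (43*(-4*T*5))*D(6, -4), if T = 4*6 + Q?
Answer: -75680 - 18920*I ≈ -75680.0 - 18920.0*I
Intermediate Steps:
T = 22 (T = 4*6 - 2 = 24 - 2 = 22)
p = I (p = √(-1) = I ≈ 1.0*I)
D(C, n) = I - n
(43*(-4*T*5))*D(6, -4) = (43*(-4*22*5))*(I - 1*(-4)) = (43*(-88*5))*(I + 4) = (43*(-440))*(4 + I) = -18920*(4 + I) = -75680 - 18920*I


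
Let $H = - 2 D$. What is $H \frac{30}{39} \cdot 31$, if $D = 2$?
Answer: $- \frac{1240}{13} \approx -95.385$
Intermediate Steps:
$H = -4$ ($H = \left(-2\right) 2 = -4$)
$H \frac{30}{39} \cdot 31 = - 4 \cdot \frac{30}{39} \cdot 31 = - 4 \cdot 30 \cdot \frac{1}{39} \cdot 31 = \left(-4\right) \frac{10}{13} \cdot 31 = \left(- \frac{40}{13}\right) 31 = - \frac{1240}{13}$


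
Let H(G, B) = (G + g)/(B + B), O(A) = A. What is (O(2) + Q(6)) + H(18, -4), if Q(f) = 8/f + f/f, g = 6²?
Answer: -29/12 ≈ -2.4167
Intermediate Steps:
g = 36
H(G, B) = (36 + G)/(2*B) (H(G, B) = (G + 36)/(B + B) = (36 + G)/((2*B)) = (36 + G)*(1/(2*B)) = (36 + G)/(2*B))
Q(f) = 1 + 8/f (Q(f) = 8/f + 1 = 1 + 8/f)
(O(2) + Q(6)) + H(18, -4) = (2 + (8 + 6)/6) + (½)*(36 + 18)/(-4) = (2 + (⅙)*14) + (½)*(-¼)*54 = (2 + 7/3) - 27/4 = 13/3 - 27/4 = -29/12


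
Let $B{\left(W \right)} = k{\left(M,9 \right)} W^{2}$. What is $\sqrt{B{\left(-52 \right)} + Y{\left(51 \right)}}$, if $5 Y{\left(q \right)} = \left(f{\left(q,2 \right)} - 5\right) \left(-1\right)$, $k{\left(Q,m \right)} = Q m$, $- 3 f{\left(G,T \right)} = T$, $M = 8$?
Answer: $\frac{\sqrt{43805055}}{15} \approx 441.24$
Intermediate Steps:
$f{\left(G,T \right)} = - \frac{T}{3}$
$B{\left(W \right)} = 72 W^{2}$ ($B{\left(W \right)} = 8 \cdot 9 W^{2} = 72 W^{2}$)
$Y{\left(q \right)} = \frac{17}{15}$ ($Y{\left(q \right)} = \frac{\left(\left(- \frac{1}{3}\right) 2 - 5\right) \left(-1\right)}{5} = \frac{\left(- \frac{2}{3} - 5\right) \left(-1\right)}{5} = \frac{\left(- \frac{17}{3}\right) \left(-1\right)}{5} = \frac{1}{5} \cdot \frac{17}{3} = \frac{17}{15}$)
$\sqrt{B{\left(-52 \right)} + Y{\left(51 \right)}} = \sqrt{72 \left(-52\right)^{2} + \frac{17}{15}} = \sqrt{72 \cdot 2704 + \frac{17}{15}} = \sqrt{194688 + \frac{17}{15}} = \sqrt{\frac{2920337}{15}} = \frac{\sqrt{43805055}}{15}$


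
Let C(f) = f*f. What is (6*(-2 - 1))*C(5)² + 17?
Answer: -11233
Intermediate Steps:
C(f) = f²
(6*(-2 - 1))*C(5)² + 17 = (6*(-2 - 1))*(5²)² + 17 = (6*(-3))*25² + 17 = -18*625 + 17 = -11250 + 17 = -11233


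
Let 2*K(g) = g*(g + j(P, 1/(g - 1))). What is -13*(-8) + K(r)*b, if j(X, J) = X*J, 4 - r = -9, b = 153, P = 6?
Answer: 54119/4 ≈ 13530.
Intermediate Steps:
r = 13 (r = 4 - 1*(-9) = 4 + 9 = 13)
j(X, J) = J*X
K(g) = g*(g + 6/(-1 + g))/2 (K(g) = (g*(g + 6/(g - 1)))/2 = (g*(g + 6/(-1 + g)))/2 = g*(g + 6/(-1 + g))/2)
-13*(-8) + K(r)*b = -13*(-8) + ((½)*13*(6 + 13*(-1 + 13))/(-1 + 13))*153 = 104 + ((½)*13*(6 + 13*12)/12)*153 = 104 + ((½)*13*(1/12)*(6 + 156))*153 = 104 + ((½)*13*(1/12)*162)*153 = 104 + (351/4)*153 = 104 + 53703/4 = 54119/4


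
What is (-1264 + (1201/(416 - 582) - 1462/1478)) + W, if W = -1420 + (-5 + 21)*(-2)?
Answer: -334191469/122674 ≈ -2724.2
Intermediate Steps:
W = -1452 (W = -1420 + 16*(-2) = -1420 - 32 = -1452)
(-1264 + (1201/(416 - 582) - 1462/1478)) + W = (-1264 + (1201/(416 - 582) - 1462/1478)) - 1452 = (-1264 + (1201/(-166) - 1462*1/1478)) - 1452 = (-1264 + (1201*(-1/166) - 731/739)) - 1452 = (-1264 + (-1201/166 - 731/739)) - 1452 = (-1264 - 1008885/122674) - 1452 = -156068821/122674 - 1452 = -334191469/122674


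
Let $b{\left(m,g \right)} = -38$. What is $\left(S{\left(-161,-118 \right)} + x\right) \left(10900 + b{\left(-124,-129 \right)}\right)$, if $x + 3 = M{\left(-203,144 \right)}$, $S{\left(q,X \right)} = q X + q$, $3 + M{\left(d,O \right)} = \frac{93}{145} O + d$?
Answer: $\frac{29484377624}{145} \approx 2.0334 \cdot 10^{8}$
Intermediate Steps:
$M{\left(d,O \right)} = -3 + d + \frac{93 O}{145}$ ($M{\left(d,O \right)} = -3 + \left(\frac{93}{145} O + d\right) = -3 + \left(93 \cdot \frac{1}{145} O + d\right) = -3 + \left(\frac{93 O}{145} + d\right) = -3 + \left(d + \frac{93 O}{145}\right) = -3 + d + \frac{93 O}{145}$)
$S{\left(q,X \right)} = q + X q$ ($S{\left(q,X \right)} = X q + q = q + X q$)
$x = - \frac{16913}{145}$ ($x = -3 - \frac{16478}{145} = - \frac{16913}{145} \approx -116.64$)
$\left(S{\left(-161,-118 \right)} + x\right) \left(10900 + b{\left(-124,-129 \right)}\right) = \left(- 161 \left(1 - 118\right) - \frac{16913}{145}\right) \left(10900 - 38\right) = \left(\left(-161\right) \left(-117\right) - \frac{16913}{145}\right) 10862 = \left(18837 - \frac{16913}{145}\right) 10862 = \frac{2714452}{145} \cdot 10862 = \frac{29484377624}{145}$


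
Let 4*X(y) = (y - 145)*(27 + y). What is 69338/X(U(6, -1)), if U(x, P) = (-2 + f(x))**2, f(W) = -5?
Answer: -34669/912 ≈ -38.014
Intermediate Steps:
U(x, P) = 49 (U(x, P) = (-2 - 5)**2 = (-7)**2 = 49)
X(y) = (-145 + y)*(27 + y)/4 (X(y) = ((y - 145)*(27 + y))/4 = ((-145 + y)*(27 + y))/4 = (-145 + y)*(27 + y)/4)
69338/X(U(6, -1)) = 69338/(-3915/4 - 59/2*49 + (1/4)*49**2) = 69338/(-3915/4 - 2891/2 + (1/4)*2401) = 69338/(-3915/4 - 2891/2 + 2401/4) = 69338/(-1824) = 69338*(-1/1824) = -34669/912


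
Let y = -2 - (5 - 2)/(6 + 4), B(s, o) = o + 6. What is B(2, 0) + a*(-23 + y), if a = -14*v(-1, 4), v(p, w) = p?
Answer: -1741/5 ≈ -348.20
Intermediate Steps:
B(s, o) = 6 + o
y = -23/10 (y = -2 - 3/10 = -23/10 ≈ -2.3000)
a = 14 (a = -14*(-1) = 14)
B(2, 0) + a*(-23 + y) = (6 + 0) + 14*(-23 - 23/10) = 6 + 14*(-253/10) = 6 - 1771/5 = -1741/5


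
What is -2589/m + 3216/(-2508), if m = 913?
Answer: -71435/17347 ≈ -4.1180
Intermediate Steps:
-2589/m + 3216/(-2508) = -2589/913 + 3216/(-2508) = -2589*1/913 + 3216*(-1/2508) = -2589/913 - 268/209 = -71435/17347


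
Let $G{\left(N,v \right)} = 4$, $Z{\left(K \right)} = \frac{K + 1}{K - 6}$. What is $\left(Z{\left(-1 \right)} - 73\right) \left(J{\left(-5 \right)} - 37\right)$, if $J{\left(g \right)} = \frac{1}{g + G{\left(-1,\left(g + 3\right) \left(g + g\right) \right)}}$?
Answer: $2774$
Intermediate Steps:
$Z{\left(K \right)} = \frac{1 + K}{-6 + K}$
$J{\left(g \right)} = \frac{1}{4 + g}$ ($J{\left(g \right)} = \frac{1}{g + 4} = \frac{1}{4 + g}$)
$\left(Z{\left(-1 \right)} - 73\right) \left(J{\left(-5 \right)} - 37\right) = \left(\frac{1 - 1}{-6 - 1} - 73\right) \left(\frac{1}{4 - 5} - 37\right) = \left(\frac{1}{-7} \cdot 0 - 73\right) \left(\frac{1}{-1} - 37\right) = \left(\left(- \frac{1}{7}\right) 0 - 73\right) \left(-1 - 37\right) = \left(0 - 73\right) \left(-38\right) = \left(-73\right) \left(-38\right) = 2774$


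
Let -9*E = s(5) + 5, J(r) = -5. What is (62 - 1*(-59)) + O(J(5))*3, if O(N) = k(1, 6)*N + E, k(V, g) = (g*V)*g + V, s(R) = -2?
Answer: -435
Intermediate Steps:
k(V, g) = V + V*g**2 (k(V, g) = (V*g)*g + V = V*g**2 + V = V + V*g**2)
E = -1/3 (E = -(-2 + 5)/9 = -1/9*3 = -1/3 ≈ -0.33333)
O(N) = -1/3 + 37*N (O(N) = (1*(1 + 6**2))*N - 1/3 = (1*(1 + 36))*N - 1/3 = (1*37)*N - 1/3 = 37*N - 1/3 = -1/3 + 37*N)
(62 - 1*(-59)) + O(J(5))*3 = (62 - 1*(-59)) + (-1/3 + 37*(-5))*3 = (62 + 59) + (-1/3 - 185)*3 = 121 - 556/3*3 = 121 - 556 = -435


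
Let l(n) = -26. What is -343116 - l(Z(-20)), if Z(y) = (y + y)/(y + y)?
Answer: -343090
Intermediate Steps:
Z(y) = 1 (Z(y) = (2*y)/((2*y)) = (2*y)*(1/(2*y)) = 1)
-343116 - l(Z(-20)) = -343116 - 1*(-26) = -343116 + 26 = -343090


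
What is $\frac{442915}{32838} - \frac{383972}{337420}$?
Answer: $\frac{34209876691}{2770049490} \approx 12.35$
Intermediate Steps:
$\frac{442915}{32838} - \frac{383972}{337420} = 442915 \cdot \frac{1}{32838} - \frac{95993}{84355} = \frac{442915}{32838} - \frac{95993}{84355} = \frac{34209876691}{2770049490}$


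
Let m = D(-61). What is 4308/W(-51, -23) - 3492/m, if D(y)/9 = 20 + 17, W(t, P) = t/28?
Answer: -1494292/629 ≈ -2375.7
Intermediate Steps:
W(t, P) = t/28 (W(t, P) = t*(1/28) = t/28)
D(y) = 333 (D(y) = 9*(20 + 17) = 9*37 = 333)
m = 333
4308/W(-51, -23) - 3492/m = 4308/(((1/28)*(-51))) - 3492/333 = 4308/(-51/28) - 3492*1/333 = 4308*(-28/51) - 388/37 = -40208/17 - 388/37 = -1494292/629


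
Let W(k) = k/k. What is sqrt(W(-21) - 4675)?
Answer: I*sqrt(4674) ≈ 68.367*I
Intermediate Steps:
W(k) = 1
sqrt(W(-21) - 4675) = sqrt(1 - 4675) = sqrt(-4674) = I*sqrt(4674)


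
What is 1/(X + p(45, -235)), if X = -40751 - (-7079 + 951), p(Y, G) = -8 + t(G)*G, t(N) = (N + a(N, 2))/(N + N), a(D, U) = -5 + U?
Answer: -1/34750 ≈ -2.8777e-5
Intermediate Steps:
t(N) = (-3 + N)/(2*N) (t(N) = (N + (-5 + 2))/(N + N) = (N - 3)/((2*N)) = (-3 + N)*(1/(2*N)) = (-3 + N)/(2*N))
p(Y, G) = -19/2 + G/2 (p(Y, G) = -8 + ((-3 + G)/(2*G))*G = -8 + (-3/2 + G/2) = -19/2 + G/2)
X = -34623 (X = -40751 - 1*(-6128) = -40751 + 6128 = -34623)
1/(X + p(45, -235)) = 1/(-34623 + (-19/2 + (1/2)*(-235))) = 1/(-34623 + (-19/2 - 235/2)) = 1/(-34623 - 127) = 1/(-34750) = -1/34750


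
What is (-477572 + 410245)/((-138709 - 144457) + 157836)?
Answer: 67327/125330 ≈ 0.53720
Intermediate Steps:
(-477572 + 410245)/((-138709 - 144457) + 157836) = -67327/(-283166 + 157836) = -67327/(-125330) = -67327*(-1/125330) = 67327/125330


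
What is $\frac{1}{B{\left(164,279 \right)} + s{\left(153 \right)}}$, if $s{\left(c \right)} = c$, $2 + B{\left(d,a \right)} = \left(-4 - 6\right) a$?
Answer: $- \frac{1}{2639} \approx -0.00037893$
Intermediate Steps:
$B{\left(d,a \right)} = -2 - 10 a$ ($B{\left(d,a \right)} = -2 + \left(-4 - 6\right) a = -2 - 10 a$)
$\frac{1}{B{\left(164,279 \right)} + s{\left(153 \right)}} = \frac{1}{\left(-2 - 2790\right) + 153} = \frac{1}{-2792 + 153} = \frac{1}{-2639} = - \frac{1}{2639}$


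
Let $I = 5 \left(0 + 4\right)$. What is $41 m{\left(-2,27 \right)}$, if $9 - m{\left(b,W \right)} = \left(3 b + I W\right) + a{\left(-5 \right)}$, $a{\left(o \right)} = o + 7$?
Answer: $-21607$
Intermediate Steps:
$I = 20$ ($I = 5 \cdot 4 = 20$)
$a{\left(o \right)} = 7 + o$
$m{\left(b,W \right)} = 7 - 20 W - 3 b$ ($m{\left(b,W \right)} = 9 - \left(\left(3 b + 20 W\right) + \left(7 - 5\right)\right) = 9 - \left(\left(3 b + 20 W\right) + 2\right) = 9 - \left(2 + 3 b + 20 W\right) = 7 - 20 W - 3 b$)
$41 m{\left(-2,27 \right)} = 41 \left(7 - 540 - -6\right) = 41 \left(7 - 540 + 6\right) = 41 \left(-527\right) = -21607$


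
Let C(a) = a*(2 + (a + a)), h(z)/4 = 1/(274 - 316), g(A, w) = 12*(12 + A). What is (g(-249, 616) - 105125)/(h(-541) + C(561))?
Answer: -2267349/13241842 ≈ -0.17123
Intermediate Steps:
g(A, w) = 144 + 12*A
h(z) = -2/21 (h(z) = 4/(274 - 316) = 4/(-42) = 4*(-1/42) = -2/21)
C(a) = a*(2 + 2*a)
(g(-249, 616) - 105125)/(h(-541) + C(561)) = ((144 + 12*(-249)) - 105125)/(-2/21 + 2*561*(1 + 561)) = ((144 - 2988) - 105125)/(-2/21 + 2*561*562) = (-2844 - 105125)/(-2/21 + 630564) = -107969/13241842/21 = -107969*21/13241842 = -2267349/13241842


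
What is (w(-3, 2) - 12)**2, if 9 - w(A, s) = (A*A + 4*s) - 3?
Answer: 289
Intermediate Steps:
w(A, s) = 12 - A**2 - 4*s (w(A, s) = 9 - ((A*A + 4*s) - 3) = 9 - ((A**2 + 4*s) - 3) = 9 - (-3 + A**2 + 4*s) = 9 + (3 - A**2 - 4*s) = 12 - A**2 - 4*s)
(w(-3, 2) - 12)**2 = ((12 - 1*(-3)**2 - 4*2) - 12)**2 = ((12 - 1*9 - 8) - 12)**2 = ((12 - 9 - 8) - 12)**2 = (-5 - 12)**2 = (-17)**2 = 289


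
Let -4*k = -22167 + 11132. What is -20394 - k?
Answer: -92611/4 ≈ -23153.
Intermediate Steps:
k = 11035/4 (k = -(-22167 + 11132)/4 = -1/4*(-11035) = 11035/4 ≈ 2758.8)
-20394 - k = -20394 - 1*11035/4 = -20394 - 11035/4 = -92611/4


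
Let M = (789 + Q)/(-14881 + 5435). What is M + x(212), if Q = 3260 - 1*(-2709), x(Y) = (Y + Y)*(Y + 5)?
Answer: 434550405/4723 ≈ 92007.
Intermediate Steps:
x(Y) = 2*Y*(5 + Y) (x(Y) = (2*Y)*(5 + Y) = 2*Y*(5 + Y))
Q = 5969 (Q = 3260 + 2709 = 5969)
M = -3379/4723 (M = (789 + 5969)/(-14881 + 5435) = 6758/(-9446) = 6758*(-1/9446) = -3379/4723 ≈ -0.71544)
M + x(212) = -3379/4723 + 2*212*(5 + 212) = -3379/4723 + 2*212*217 = -3379/4723 + 92008 = 434550405/4723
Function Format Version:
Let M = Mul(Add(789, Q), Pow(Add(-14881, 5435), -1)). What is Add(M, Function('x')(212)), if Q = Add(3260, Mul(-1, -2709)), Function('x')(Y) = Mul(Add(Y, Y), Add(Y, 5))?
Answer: Rational(434550405, 4723) ≈ 92007.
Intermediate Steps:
Function('x')(Y) = Mul(2, Y, Add(5, Y)) (Function('x')(Y) = Mul(Mul(2, Y), Add(5, Y)) = Mul(2, Y, Add(5, Y)))
Q = 5969 (Q = Add(3260, 2709) = 5969)
M = Rational(-3379, 4723) (M = Mul(Add(789, 5969), Pow(Add(-14881, 5435), -1)) = Mul(6758, Pow(-9446, -1)) = Mul(6758, Rational(-1, 9446)) = Rational(-3379, 4723) ≈ -0.71544)
Add(M, Function('x')(212)) = Add(Rational(-3379, 4723), Mul(2, 212, Add(5, 212))) = Add(Rational(-3379, 4723), Mul(2, 212, 217)) = Add(Rational(-3379, 4723), 92008) = Rational(434550405, 4723)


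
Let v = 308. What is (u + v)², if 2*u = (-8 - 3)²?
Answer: 543169/4 ≈ 1.3579e+5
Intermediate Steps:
u = 121/2 (u = (-8 - 3)²/2 = (½)*(-11)² = (½)*121 = 121/2 ≈ 60.500)
(u + v)² = (121/2 + 308)² = (737/2)² = 543169/4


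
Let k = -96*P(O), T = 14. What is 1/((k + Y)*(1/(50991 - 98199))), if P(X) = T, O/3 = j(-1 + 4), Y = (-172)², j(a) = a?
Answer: -5901/3530 ≈ -1.6717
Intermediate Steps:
Y = 29584
O = 9 (O = 3*(-1 + 4) = 3*3 = 9)
P(X) = 14
k = -1344 (k = -96*14 = -1344)
1/((k + Y)*(1/(50991 - 98199))) = 1/((-1344 + 29584)*(1/(50991 - 98199))) = 1/(28240*(1/(-47208))) = 1/(28240*(-1/47208)) = (1/28240)*(-47208) = -5901/3530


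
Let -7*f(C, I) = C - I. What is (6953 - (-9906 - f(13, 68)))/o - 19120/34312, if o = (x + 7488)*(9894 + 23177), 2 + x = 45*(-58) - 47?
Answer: -2671272247418/4794668866757 ≈ -0.55713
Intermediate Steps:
x = -2659 (x = -2 + (45*(-58) - 47) = -2 + (-2610 - 47) = -2 - 2657 = -2659)
f(C, I) = -C/7 + I/7 (f(C, I) = -(C - I)/7 = -C/7 + I/7)
o = 159699859 (o = (-2659 + 7488)*(9894 + 23177) = 4829*33071 = 159699859)
(6953 - (-9906 - f(13, 68)))/o - 19120/34312 = (6953 - (-9906 - (-⅐*13 + (⅐)*68)))/159699859 - 19120/34312 = (6953 - (-9906 - (-13/7 + 68/7)))*(1/159699859) - 19120*1/34312 = (6953 - (-9906 - 1*55/7))*(1/159699859) - 2390/4289 = (6953 - (-9906 - 55/7))*(1/159699859) - 2390/4289 = (6953 - 1*(-69397/7))*(1/159699859) - 2390/4289 = (6953 + 69397/7)*(1/159699859) - 2390/4289 = (118068/7)*(1/159699859) - 2390/4289 = 118068/1117899013 - 2390/4289 = -2671272247418/4794668866757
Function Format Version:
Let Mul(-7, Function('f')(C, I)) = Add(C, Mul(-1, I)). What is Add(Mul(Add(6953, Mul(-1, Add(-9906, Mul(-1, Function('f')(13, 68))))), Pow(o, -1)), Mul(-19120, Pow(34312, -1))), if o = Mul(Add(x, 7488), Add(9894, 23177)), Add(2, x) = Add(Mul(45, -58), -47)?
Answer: Rational(-2671272247418, 4794668866757) ≈ -0.55713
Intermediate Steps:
x = -2659 (x = Add(-2, Add(Mul(45, -58), -47)) = Add(-2, Add(-2610, -47)) = Add(-2, -2657) = -2659)
Function('f')(C, I) = Add(Mul(Rational(-1, 7), C), Mul(Rational(1, 7), I)) (Function('f')(C, I) = Mul(Rational(-1, 7), Add(C, Mul(-1, I))) = Add(Mul(Rational(-1, 7), C), Mul(Rational(1, 7), I)))
o = 159699859 (o = Mul(Add(-2659, 7488), Add(9894, 23177)) = Mul(4829, 33071) = 159699859)
Add(Mul(Add(6953, Mul(-1, Add(-9906, Mul(-1, Function('f')(13, 68))))), Pow(o, -1)), Mul(-19120, Pow(34312, -1))) = Add(Mul(Add(6953, Mul(-1, Add(-9906, Mul(-1, Add(Mul(Rational(-1, 7), 13), Mul(Rational(1, 7), 68)))))), Pow(159699859, -1)), Mul(-19120, Pow(34312, -1))) = Add(Mul(Add(6953, Mul(-1, Add(-9906, Mul(-1, Add(Rational(-13, 7), Rational(68, 7)))))), Rational(1, 159699859)), Mul(-19120, Rational(1, 34312))) = Add(Mul(Add(6953, Mul(-1, Add(-9906, Mul(-1, Rational(55, 7))))), Rational(1, 159699859)), Rational(-2390, 4289)) = Add(Mul(Add(6953, Mul(-1, Add(-9906, Rational(-55, 7)))), Rational(1, 159699859)), Rational(-2390, 4289)) = Add(Mul(Add(6953, Mul(-1, Rational(-69397, 7))), Rational(1, 159699859)), Rational(-2390, 4289)) = Add(Mul(Add(6953, Rational(69397, 7)), Rational(1, 159699859)), Rational(-2390, 4289)) = Add(Mul(Rational(118068, 7), Rational(1, 159699859)), Rational(-2390, 4289)) = Add(Rational(118068, 1117899013), Rational(-2390, 4289)) = Rational(-2671272247418, 4794668866757)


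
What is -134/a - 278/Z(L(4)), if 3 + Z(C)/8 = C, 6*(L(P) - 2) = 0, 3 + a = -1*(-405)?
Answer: 413/12 ≈ 34.417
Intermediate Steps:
a = 402 (a = -3 - 1*(-405) = -3 + 405 = 402)
L(P) = 2 (L(P) = 2 + (⅙)*0 = 2 + 0 = 2)
Z(C) = -24 + 8*C
-134/a - 278/Z(L(4)) = -134/402 - 278/(-24 + 8*2) = -134*1/402 - 278/(-24 + 16) = -⅓ - 278/(-8) = -⅓ - 278*(-⅛) = -⅓ + 139/4 = 413/12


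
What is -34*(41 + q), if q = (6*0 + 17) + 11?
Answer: -2346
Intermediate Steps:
q = 28 (q = (0 + 17) + 11 = 17 + 11 = 28)
-34*(41 + q) = -34*(41 + 28) = -34*69 = -2346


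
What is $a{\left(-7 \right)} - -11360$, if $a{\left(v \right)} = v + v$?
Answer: $11346$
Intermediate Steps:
$a{\left(v \right)} = 2 v$
$a{\left(-7 \right)} - -11360 = 2 \left(-7\right) - -11360 = -14 + 11360 = 11346$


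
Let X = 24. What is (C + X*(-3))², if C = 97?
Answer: 625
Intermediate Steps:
(C + X*(-3))² = (97 + 24*(-3))² = (97 - 72)² = 25² = 625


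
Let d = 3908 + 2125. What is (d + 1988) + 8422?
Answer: 16443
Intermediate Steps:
d = 6033
(d + 1988) + 8422 = (6033 + 1988) + 8422 = 8021 + 8422 = 16443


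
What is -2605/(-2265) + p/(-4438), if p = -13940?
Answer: 4313509/1005207 ≈ 4.2912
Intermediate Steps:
-2605/(-2265) + p/(-4438) = -2605/(-2265) - 13940/(-4438) = -2605*(-1/2265) - 13940*(-1/4438) = 521/453 + 6970/2219 = 4313509/1005207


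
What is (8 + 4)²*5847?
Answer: 841968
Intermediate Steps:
(8 + 4)²*5847 = 12²*5847 = 144*5847 = 841968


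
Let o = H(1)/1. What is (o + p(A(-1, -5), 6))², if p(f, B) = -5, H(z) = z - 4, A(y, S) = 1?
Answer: 64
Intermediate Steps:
H(z) = -4 + z
o = -3 (o = (-4 + 1)/1 = -3*1 = -3)
(o + p(A(-1, -5), 6))² = (-3 - 5)² = (-8)² = 64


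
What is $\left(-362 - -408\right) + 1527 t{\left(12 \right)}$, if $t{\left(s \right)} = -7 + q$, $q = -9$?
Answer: $-24386$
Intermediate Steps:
$t{\left(s \right)} = -16$ ($t{\left(s \right)} = -7 - 9 = -16$)
$\left(-362 - -408\right) + 1527 t{\left(12 \right)} = \left(-362 - -408\right) + 1527 \left(-16\right) = \left(-362 + 408\right) - 24432 = 46 - 24432 = -24386$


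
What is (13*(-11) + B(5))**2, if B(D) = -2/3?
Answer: 185761/9 ≈ 20640.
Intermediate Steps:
B(D) = -2/3 (B(D) = -2*1/3 = -2/3)
(13*(-11) + B(5))**2 = (13*(-11) - 2/3)**2 = (-143 - 2/3)**2 = (-431/3)**2 = 185761/9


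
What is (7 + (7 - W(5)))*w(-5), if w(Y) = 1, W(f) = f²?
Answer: -11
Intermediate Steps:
(7 + (7 - W(5)))*w(-5) = (7 + (7 - 1*5²))*1 = (7 + (7 - 1*25))*1 = (7 + (7 - 25))*1 = (7 - 18)*1 = -11*1 = -11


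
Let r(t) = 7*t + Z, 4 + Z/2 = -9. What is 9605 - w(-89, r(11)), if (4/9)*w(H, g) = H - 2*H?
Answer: 37619/4 ≈ 9404.8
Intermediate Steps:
Z = -26 (Z = -8 + 2*(-9) = -8 - 18 = -26)
r(t) = -26 + 7*t (r(t) = 7*t - 26 = -26 + 7*t)
w(H, g) = -9*H/4 (w(H, g) = 9*(H - 2*H)/4 = 9*(-H)/4 = -9*H/4)
9605 - w(-89, r(11)) = 9605 - (-9)*(-89)/4 = 9605 - 1*801/4 = 9605 - 801/4 = 37619/4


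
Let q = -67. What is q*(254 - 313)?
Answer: 3953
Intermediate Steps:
q*(254 - 313) = -67*(254 - 313) = -67*(-59) = 3953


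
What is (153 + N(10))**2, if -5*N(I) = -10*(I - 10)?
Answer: 23409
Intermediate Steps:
N(I) = -20 + 2*I (N(I) = -(-2)*(I - 10) = -(-2)*(-10 + I) = -(100 - 10*I)/5 = -20 + 2*I)
(153 + N(10))**2 = (153 + (-20 + 2*10))**2 = (153 + (-20 + 20))**2 = (153 + 0)**2 = 153**2 = 23409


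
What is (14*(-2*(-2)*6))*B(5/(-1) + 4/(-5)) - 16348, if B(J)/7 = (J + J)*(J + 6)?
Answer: -545116/25 ≈ -21805.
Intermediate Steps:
B(J) = 14*J*(6 + J) (B(J) = 7*((J + J)*(J + 6)) = 7*((2*J)*(6 + J)) = 7*(2*J*(6 + J)) = 14*J*(6 + J))
(14*(-2*(-2)*6))*B(5/(-1) + 4/(-5)) - 16348 = (14*(-2*(-2)*6))*(14*(5/(-1) + 4/(-5))*(6 + (5/(-1) + 4/(-5)))) - 16348 = (14*(4*6))*(14*(5*(-1) + 4*(-1/5))*(6 + (5*(-1) + 4*(-1/5)))) - 16348 = (14*24)*(14*(-5 - 4/5)*(6 + (-5 - 4/5))) - 16348 = 336*(14*(-29/5)*(6 - 29/5)) - 16348 = 336*(14*(-29/5)*(1/5)) - 16348 = 336*(-406/25) - 16348 = -136416/25 - 16348 = -545116/25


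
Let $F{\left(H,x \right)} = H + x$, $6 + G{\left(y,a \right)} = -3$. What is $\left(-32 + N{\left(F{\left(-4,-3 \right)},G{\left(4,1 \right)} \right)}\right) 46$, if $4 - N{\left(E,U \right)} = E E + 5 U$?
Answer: $-1472$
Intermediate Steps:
$G{\left(y,a \right)} = -9$ ($G{\left(y,a \right)} = -6 - 3 = -9$)
$N{\left(E,U \right)} = 4 - E^{2} - 5 U$ ($N{\left(E,U \right)} = 4 - \left(E E + 5 U\right) = 4 - \left(E^{2} + 5 U\right) = 4 - E^{2} - 5 U$)
$\left(-32 + N{\left(F{\left(-4,-3 \right)},G{\left(4,1 \right)} \right)}\right) 46 = \left(-32 - \left(-49 + \left(-4 - 3\right)^{2}\right)\right) 46 = \left(-32 + \left(4 - \left(-7\right)^{2} + 45\right)\right) 46 = \left(-32 + \left(4 - 49 + 45\right)\right) 46 = \left(-32 + 0\right) 46 = \left(-32\right) 46 = -1472$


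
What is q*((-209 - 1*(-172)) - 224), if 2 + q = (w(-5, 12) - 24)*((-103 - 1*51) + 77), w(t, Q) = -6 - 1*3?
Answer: -662679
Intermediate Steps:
w(t, Q) = -9 (w(t, Q) = -6 - 3 = -9)
q = 2539 (q = -2 + (-9 - 24)*((-103 - 1*51) + 77) = -2 - 33*((-103 - 51) + 77) = -2 - 33*(-154 + 77) = -2 - 33*(-77) = -2 + 2541 = 2539)
q*((-209 - 1*(-172)) - 224) = 2539*((-209 - 1*(-172)) - 224) = 2539*((-209 + 172) - 224) = 2539*(-37 - 224) = 2539*(-261) = -662679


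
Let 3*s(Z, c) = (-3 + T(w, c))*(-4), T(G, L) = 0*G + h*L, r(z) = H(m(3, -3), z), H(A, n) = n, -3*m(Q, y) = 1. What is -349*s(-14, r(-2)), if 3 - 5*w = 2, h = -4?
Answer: 6980/3 ≈ 2326.7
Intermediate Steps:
m(Q, y) = -⅓ (m(Q, y) = -⅓*1 = -⅓)
w = ⅕ (w = ⅗ - ⅕*2 = ⅗ - ⅖ = ⅕ ≈ 0.20000)
r(z) = z
T(G, L) = -4*L (T(G, L) = 0*G - 4*L = 0 - 4*L = -4*L)
s(Z, c) = 4 + 16*c/3 (s(Z, c) = ((-3 - 4*c)*(-4))/3 = (12 + 16*c)/3 = 4 + 16*c/3)
-349*s(-14, r(-2)) = -349*(4 + (16/3)*(-2)) = -349*(4 - 32/3) = -349*(-20/3) = 6980/3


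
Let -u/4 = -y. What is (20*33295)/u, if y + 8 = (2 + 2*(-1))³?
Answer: -166475/8 ≈ -20809.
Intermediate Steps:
y = -8 (y = -8 + (2 + 2*(-1))³ = -8 + (2 - 2)³ = -8 + 0³ = -8 + 0 = -8)
u = -32 (u = -(-4)*(-8) = -4*8 = -32)
(20*33295)/u = (20*33295)/(-32) = 665900*(-1/32) = -166475/8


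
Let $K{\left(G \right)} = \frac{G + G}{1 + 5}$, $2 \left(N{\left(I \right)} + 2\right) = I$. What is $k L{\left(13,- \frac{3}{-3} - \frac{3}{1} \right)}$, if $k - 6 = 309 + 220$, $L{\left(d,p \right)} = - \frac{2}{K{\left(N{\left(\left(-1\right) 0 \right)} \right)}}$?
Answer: $1605$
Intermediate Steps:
$N{\left(I \right)} = -2 + \frac{I}{2}$
$K{\left(G \right)} = \frac{G}{3}$ ($K{\left(G \right)} = \frac{2 G}{6} = 2 G \frac{1}{6} = \frac{G}{3}$)
$L{\left(d,p \right)} = 3$ ($L{\left(d,p \right)} = - \frac{2}{\frac{1}{3} \left(-2 + \frac{\left(-1\right) 0}{2}\right)} = - \frac{2}{\frac{1}{3} \left(-2 + \frac{1}{2} \cdot 0\right)} = - \frac{2}{\frac{1}{3} \left(-2 + 0\right)} = - \frac{2}{\frac{1}{3} \left(-2\right)} = - \frac{2}{- \frac{2}{3}} = \left(-2\right) \left(- \frac{3}{2}\right) = 3$)
$k = 535$ ($k = 6 + \left(309 + 220\right) = 6 + 529 = 535$)
$k L{\left(13,- \frac{3}{-3} - \frac{3}{1} \right)} = 535 \cdot 3 = 1605$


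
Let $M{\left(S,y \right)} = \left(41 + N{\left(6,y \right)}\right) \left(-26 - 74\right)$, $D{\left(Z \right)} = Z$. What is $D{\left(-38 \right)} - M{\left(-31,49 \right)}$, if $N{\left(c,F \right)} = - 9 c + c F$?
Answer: $28062$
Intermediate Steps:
$N{\left(c,F \right)} = - 9 c + F c$
$M{\left(S,y \right)} = 1300 - 600 y$ ($M{\left(S,y \right)} = \left(41 + 6 \left(-9 + y\right)\right) \left(-26 - 74\right) = \left(41 + \left(-54 + 6 y\right)\right) \left(-100\right) = \left(-13 + 6 y\right) \left(-100\right) = 1300 - 600 y$)
$D{\left(-38 \right)} - M{\left(-31,49 \right)} = -38 - \left(1300 - 29400\right) = -38 - -28100 = -38 + 28100 = 28062$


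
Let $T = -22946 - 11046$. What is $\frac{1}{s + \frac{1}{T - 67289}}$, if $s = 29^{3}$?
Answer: $\frac{101281}{2470142308} \approx 4.1002 \cdot 10^{-5}$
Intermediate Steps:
$T = -33992$ ($T = -22946 - 11046 = -33992$)
$s = 24389$
$\frac{1}{s + \frac{1}{T - 67289}} = \frac{1}{24389 + \frac{1}{-33992 - 67289}} = \frac{1}{24389 + \frac{1}{-101281}} = \frac{1}{24389 - \frac{1}{101281}} = \frac{1}{\frac{2470142308}{101281}} = \frac{101281}{2470142308}$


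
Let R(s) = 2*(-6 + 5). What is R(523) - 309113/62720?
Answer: -62079/8960 ≈ -6.9285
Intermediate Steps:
R(s) = -2 (R(s) = 2*(-1) = -2)
R(523) - 309113/62720 = -2 - 309113/62720 = -2 - 309113*1/62720 = -2 - 44159/8960 = -62079/8960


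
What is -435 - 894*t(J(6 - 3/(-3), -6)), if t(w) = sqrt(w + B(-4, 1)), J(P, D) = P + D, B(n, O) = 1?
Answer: -435 - 894*sqrt(2) ≈ -1699.3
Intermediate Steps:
J(P, D) = D + P
t(w) = sqrt(1 + w) (t(w) = sqrt(w + 1) = sqrt(1 + w))
-435 - 894*t(J(6 - 3/(-3), -6)) = -435 - 894*sqrt(1 + (-6 + (6 - 3/(-3)))) = -435 - 894*sqrt(1 + (-6 + (6 - 3*(-1)/3))) = -435 - 894*sqrt(1 + (-6 + (6 - 1*(-1)))) = -435 - 894*sqrt(1 + (-6 + (6 + 1))) = -435 - 894*sqrt(1 + (-6 + 7)) = -435 - 894*sqrt(1 + 1) = -435 - 894*sqrt(2)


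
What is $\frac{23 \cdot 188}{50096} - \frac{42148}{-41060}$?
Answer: $\frac{143061853}{128558860} \approx 1.1128$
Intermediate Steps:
$\frac{23 \cdot 188}{50096} - \frac{42148}{-41060} = 4324 \cdot \frac{1}{50096} - - \frac{10537}{10265} = \frac{1081}{12524} + \frac{10537}{10265} = \frac{143061853}{128558860}$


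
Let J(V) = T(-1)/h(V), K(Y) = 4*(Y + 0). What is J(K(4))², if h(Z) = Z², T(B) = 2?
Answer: 1/16384 ≈ 6.1035e-5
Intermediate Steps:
K(Y) = 4*Y
J(V) = 2/V² (J(V) = 2/(V²) = 2/V²)
J(K(4))² = (2/(4*4)²)² = (2/16²)² = (2*(1/256))² = (1/128)² = 1/16384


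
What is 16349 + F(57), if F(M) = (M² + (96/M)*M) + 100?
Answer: 19794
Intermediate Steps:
F(M) = 196 + M² (F(M) = (M² + 96) + 100 = (96 + M²) + 100 = 196 + M²)
16349 + F(57) = 16349 + (196 + 57²) = 16349 + (196 + 3249) = 16349 + 3445 = 19794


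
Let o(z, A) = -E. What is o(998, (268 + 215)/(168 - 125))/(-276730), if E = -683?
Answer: -683/276730 ≈ -0.0024681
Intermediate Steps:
o(z, A) = 683 (o(z, A) = -1*(-683) = 683)
o(998, (268 + 215)/(168 - 125))/(-276730) = 683/(-276730) = 683*(-1/276730) = -683/276730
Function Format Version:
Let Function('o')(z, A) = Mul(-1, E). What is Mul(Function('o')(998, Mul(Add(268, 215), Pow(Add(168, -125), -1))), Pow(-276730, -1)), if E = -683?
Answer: Rational(-683, 276730) ≈ -0.0024681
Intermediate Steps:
Function('o')(z, A) = 683 (Function('o')(z, A) = Mul(-1, -683) = 683)
Mul(Function('o')(998, Mul(Add(268, 215), Pow(Add(168, -125), -1))), Pow(-276730, -1)) = Mul(683, Pow(-276730, -1)) = Mul(683, Rational(-1, 276730)) = Rational(-683, 276730)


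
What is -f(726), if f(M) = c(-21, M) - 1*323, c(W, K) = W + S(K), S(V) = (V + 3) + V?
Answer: -1111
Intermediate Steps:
S(V) = 3 + 2*V (S(V) = (3 + V) + V = 3 + 2*V)
c(W, K) = 3 + W + 2*K (c(W, K) = W + (3 + 2*K) = 3 + W + 2*K)
f(M) = -341 + 2*M (f(M) = (3 - 21 + 2*M) - 1*323 = (-18 + 2*M) - 323 = -341 + 2*M)
-f(726) = -(-341 + 2*726) = -(-341 + 1452) = -1*1111 = -1111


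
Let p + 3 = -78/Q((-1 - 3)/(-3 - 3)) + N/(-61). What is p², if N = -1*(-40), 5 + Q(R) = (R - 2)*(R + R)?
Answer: 229441/3721 ≈ 61.661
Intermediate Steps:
Q(R) = -5 + 2*R*(-2 + R) (Q(R) = -5 + (R - 2)*(R + R) = -5 + (-2 + R)*(2*R) = -5 + 2*R*(-2 + R))
N = 40
p = 479/61 (p = -3 + (-78/(-5 - 4*(-1 - 3)/(-3 - 3) + 2*((-1 - 3)/(-3 - 3))²) + 40/(-61)) = -3 + (-78/(-5 - (-16)/(-6) + 2*(-4/(-6))²) + 40*(-1/61)) = -3 + (-78/(-5 - (-16)*(-1)/6 + 2*(-4*(-⅙))²) - 40/61) = -3 + (-78/(-5 - 4*⅔ + 2*(⅔)²) - 40/61) = -3 + (-78/(-5 - 8/3 + 2*(4/9)) - 40/61) = -3 + (-78/(-5 - 8/3 + 8/9) - 40/61) = -3 + (-78/(-61/9) - 40/61) = -3 + (-78*(-9/61) - 40/61) = -3 + (702/61 - 40/61) = -3 + 662/61 = 479/61 ≈ 7.8525)
p² = (479/61)² = 229441/3721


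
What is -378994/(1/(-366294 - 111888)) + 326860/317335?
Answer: 11502004388129408/63467 ≈ 1.8123e+11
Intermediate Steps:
-378994/(1/(-366294 - 111888)) + 326860/317335 = -378994/(1/(-478182)) + 326860*(1/317335) = -378994/(-1/478182) + 65372/63467 = -378994*(-478182) + 65372/63467 = 181228108908 + 65372/63467 = 11502004388129408/63467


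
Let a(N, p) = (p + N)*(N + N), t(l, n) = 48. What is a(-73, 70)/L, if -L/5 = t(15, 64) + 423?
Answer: -146/785 ≈ -0.18599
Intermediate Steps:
a(N, p) = 2*N*(N + p) (a(N, p) = (N + p)*(2*N) = 2*N*(N + p))
L = -2355 (L = -5*(48 + 423) = -5*471 = -2355)
a(-73, 70)/L = (2*(-73)*(-73 + 70))/(-2355) = (2*(-73)*(-3))*(-1/2355) = 438*(-1/2355) = -146/785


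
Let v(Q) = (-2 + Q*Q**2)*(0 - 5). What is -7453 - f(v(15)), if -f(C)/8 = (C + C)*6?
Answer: -1626493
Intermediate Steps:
v(Q) = 10 - 5*Q**3 (v(Q) = (-2 + Q**3)*(-5) = 10 - 5*Q**3)
f(C) = -96*C (f(C) = -8*(C + C)*6 = -8*2*C*6 = -96*C)
-7453 - f(v(15)) = -7453 - (-96)*(10 - 5*15**3) = -7453 - (-96)*(10 - 5*3375) = -7453 - (-96)*(10 - 16875) = -7453 - (-96)*(-16865) = -7453 - 1*1619040 = -7453 - 1619040 = -1626493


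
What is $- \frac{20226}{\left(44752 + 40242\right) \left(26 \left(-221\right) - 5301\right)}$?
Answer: $\frac{10113}{469464359} \approx 2.1542 \cdot 10^{-5}$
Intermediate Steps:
$- \frac{20226}{\left(44752 + 40242\right) \left(26 \left(-221\right) - 5301\right)} = - \frac{20226}{84994 \left(-5746 - 5301\right)} = - \frac{20226}{84994 \left(-11047\right)} = - \frac{20226}{-938928718} = \left(-20226\right) \left(- \frac{1}{938928718}\right) = \frac{10113}{469464359}$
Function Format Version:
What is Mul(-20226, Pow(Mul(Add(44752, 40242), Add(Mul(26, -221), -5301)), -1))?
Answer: Rational(10113, 469464359) ≈ 2.1542e-5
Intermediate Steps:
Mul(-20226, Pow(Mul(Add(44752, 40242), Add(Mul(26, -221), -5301)), -1)) = Mul(-20226, Pow(Mul(84994, Add(-5746, -5301)), -1)) = Mul(-20226, Pow(Mul(84994, -11047), -1)) = Mul(-20226, Pow(-938928718, -1)) = Mul(-20226, Rational(-1, 938928718)) = Rational(10113, 469464359)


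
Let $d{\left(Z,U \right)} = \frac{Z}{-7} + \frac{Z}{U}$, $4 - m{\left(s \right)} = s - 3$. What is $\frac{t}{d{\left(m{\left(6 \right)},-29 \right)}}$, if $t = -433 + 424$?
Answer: $\frac{203}{4} \approx 50.75$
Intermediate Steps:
$m{\left(s \right)} = 7 - s$ ($m{\left(s \right)} = 4 - \left(s - 3\right) = 4 - \left(-3 + s\right) = 7 - s$)
$d{\left(Z,U \right)} = - \frac{Z}{7} + \frac{Z}{U}$ ($d{\left(Z,U \right)} = Z \left(- \frac{1}{7}\right) + \frac{Z}{U} = - \frac{Z}{7} + \frac{Z}{U}$)
$t = -9$
$\frac{t}{d{\left(m{\left(6 \right)},-29 \right)}} = - \frac{9}{- \frac{7 - 6}{7} + \frac{7 - 6}{-29}} = - \frac{9}{- \frac{7 - 6}{7} + \left(7 - 6\right) \left(- \frac{1}{29}\right)} = - \frac{9}{\left(- \frac{1}{7}\right) 1 + 1 \left(- \frac{1}{29}\right)} = - \frac{9}{- \frac{1}{7} - \frac{1}{29}} = - \frac{9}{- \frac{36}{203}} = \left(-9\right) \left(- \frac{203}{36}\right) = \frac{203}{4}$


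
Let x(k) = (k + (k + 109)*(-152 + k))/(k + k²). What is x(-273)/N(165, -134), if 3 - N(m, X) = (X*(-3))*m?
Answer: -69427/4925177712 ≈ -1.4096e-5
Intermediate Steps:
N(m, X) = 3 + 3*X*m (N(m, X) = 3 - X*(-3)*m = 3 - (-3*X)*m = 3 - (-3)*X*m = 3 + 3*X*m)
x(k) = (k + (-152 + k)*(109 + k))/(k + k²) (x(k) = (k + (109 + k)*(-152 + k))/(k + k²) = (k + (-152 + k)*(109 + k))/(k + k²))
x(-273)/N(165, -134) = ((-16568 + (-273)² - 42*(-273))/((-273)*(1 - 273)))/(3 + 3*(-134)*165) = (-1/273*(-16568 + 74529 + 11466)/(-272))/(3 - 66330) = -1/273*(-1/272)*69427/(-66327) = (69427/74256)*(-1/66327) = -69427/4925177712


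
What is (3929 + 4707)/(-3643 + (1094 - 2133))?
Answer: -4318/2341 ≈ -1.8445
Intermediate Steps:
(3929 + 4707)/(-3643 + (1094 - 2133)) = 8636/(-3643 - 1039) = 8636/(-4682) = 8636*(-1/4682) = -4318/2341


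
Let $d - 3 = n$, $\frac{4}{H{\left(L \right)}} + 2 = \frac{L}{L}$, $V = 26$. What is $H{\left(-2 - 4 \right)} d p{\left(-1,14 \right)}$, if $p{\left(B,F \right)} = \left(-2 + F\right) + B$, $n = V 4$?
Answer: $-4708$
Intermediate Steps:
$n = 104$ ($n = 26 \cdot 4 = 104$)
$H{\left(L \right)} = -4$ ($H{\left(L \right)} = \frac{4}{-2 + \frac{L}{L}} = \frac{4}{-2 + 1} = \frac{4}{-1} = 4 \left(-1\right) = -4$)
$d = 107$ ($d = 3 + 104 = 107$)
$p{\left(B,F \right)} = -2 + B + F$
$H{\left(-2 - 4 \right)} d p{\left(-1,14 \right)} = \left(-4\right) 107 \left(-2 - 1 + 14\right) = \left(-428\right) 11 = -4708$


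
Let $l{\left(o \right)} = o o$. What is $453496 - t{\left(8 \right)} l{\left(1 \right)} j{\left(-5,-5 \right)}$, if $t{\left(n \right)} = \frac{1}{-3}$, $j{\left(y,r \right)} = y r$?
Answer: $\frac{1360513}{3} \approx 4.535 \cdot 10^{5}$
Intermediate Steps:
$j{\left(y,r \right)} = r y$
$t{\left(n \right)} = - \frac{1}{3}$
$l{\left(o \right)} = o^{2}$
$453496 - t{\left(8 \right)} l{\left(1 \right)} j{\left(-5,-5 \right)} = 453496 - - \frac{1^{2}}{3} \left(\left(-5\right) \left(-5\right)\right) = 453496 - \left(- \frac{1}{3}\right) 1 \cdot 25 = 453496 - \left(- \frac{1}{3}\right) 25 = 453496 - - \frac{25}{3} = 453496 + \frac{25}{3} = \frac{1360513}{3}$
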